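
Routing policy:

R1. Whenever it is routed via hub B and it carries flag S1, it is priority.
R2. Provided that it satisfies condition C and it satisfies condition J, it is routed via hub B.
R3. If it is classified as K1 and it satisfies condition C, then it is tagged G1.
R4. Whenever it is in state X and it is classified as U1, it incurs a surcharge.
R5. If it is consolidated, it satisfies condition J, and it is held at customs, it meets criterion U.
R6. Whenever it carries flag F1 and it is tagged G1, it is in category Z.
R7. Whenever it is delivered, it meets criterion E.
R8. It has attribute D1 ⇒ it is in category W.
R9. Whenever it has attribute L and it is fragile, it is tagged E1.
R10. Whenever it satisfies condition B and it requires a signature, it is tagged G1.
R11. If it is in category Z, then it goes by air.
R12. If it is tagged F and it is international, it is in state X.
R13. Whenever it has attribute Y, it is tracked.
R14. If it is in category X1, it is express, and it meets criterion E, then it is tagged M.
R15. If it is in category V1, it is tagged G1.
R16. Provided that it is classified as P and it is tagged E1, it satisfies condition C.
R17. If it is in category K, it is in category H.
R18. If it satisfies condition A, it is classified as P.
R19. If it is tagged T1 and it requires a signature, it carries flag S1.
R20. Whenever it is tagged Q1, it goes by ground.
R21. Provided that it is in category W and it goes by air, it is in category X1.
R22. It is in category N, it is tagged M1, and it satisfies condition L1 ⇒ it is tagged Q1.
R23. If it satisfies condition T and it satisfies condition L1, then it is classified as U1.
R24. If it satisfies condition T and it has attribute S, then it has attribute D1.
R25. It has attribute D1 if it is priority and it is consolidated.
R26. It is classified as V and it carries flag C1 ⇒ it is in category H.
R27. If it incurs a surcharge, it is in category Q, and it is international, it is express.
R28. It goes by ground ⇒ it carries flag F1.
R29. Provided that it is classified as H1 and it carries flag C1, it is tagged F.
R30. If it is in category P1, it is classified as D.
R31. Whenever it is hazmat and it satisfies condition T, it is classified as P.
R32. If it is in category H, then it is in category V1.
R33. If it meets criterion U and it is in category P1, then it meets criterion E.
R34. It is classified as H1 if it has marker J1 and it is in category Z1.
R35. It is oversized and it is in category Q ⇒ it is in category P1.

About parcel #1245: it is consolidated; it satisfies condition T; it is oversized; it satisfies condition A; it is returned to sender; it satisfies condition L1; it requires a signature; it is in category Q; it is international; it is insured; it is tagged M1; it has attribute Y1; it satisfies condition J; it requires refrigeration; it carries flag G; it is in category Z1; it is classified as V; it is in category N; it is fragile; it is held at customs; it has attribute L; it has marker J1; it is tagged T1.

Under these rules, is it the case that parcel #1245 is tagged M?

No

Forward chaining from the given facts derives: meets criterion U, is tagged E1, is classified as P, carries flag S1, is tagged Q1, is classified as U1, is classified as H1, is in category P1, satisfies condition C, goes by ground, carries flag F1, is classified as D, meets criterion E, is routed via hub B, is priority, has attribute D1, is in category W.
The only rule concluding "it is tagged M" is R14, which needs "it is in category X1"; that is never established.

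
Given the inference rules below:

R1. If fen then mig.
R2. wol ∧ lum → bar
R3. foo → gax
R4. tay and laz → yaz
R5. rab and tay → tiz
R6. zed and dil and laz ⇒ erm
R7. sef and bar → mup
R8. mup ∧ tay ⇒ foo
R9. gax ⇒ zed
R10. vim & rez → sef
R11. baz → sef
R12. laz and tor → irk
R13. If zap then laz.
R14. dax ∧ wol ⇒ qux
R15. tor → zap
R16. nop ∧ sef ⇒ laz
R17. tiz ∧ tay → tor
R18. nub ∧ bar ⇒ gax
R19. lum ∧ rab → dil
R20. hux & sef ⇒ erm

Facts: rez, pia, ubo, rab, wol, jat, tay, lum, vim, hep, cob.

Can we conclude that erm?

Yes

bar  (by R2: wol, lum)
tiz  (by R5: rab, tay)
sef  (by R10: vim, rez)
tor  (by R17: tiz, tay)
dil  (by R19: lum, rab)
mup  (by R7: sef, bar)
foo  (by R8: mup, tay)
zap  (by R15: tor)
gax  (by R3: foo)
zed  (by R9: gax)
laz  (by R13: zap)
erm  (by R6: zed, dil, laz)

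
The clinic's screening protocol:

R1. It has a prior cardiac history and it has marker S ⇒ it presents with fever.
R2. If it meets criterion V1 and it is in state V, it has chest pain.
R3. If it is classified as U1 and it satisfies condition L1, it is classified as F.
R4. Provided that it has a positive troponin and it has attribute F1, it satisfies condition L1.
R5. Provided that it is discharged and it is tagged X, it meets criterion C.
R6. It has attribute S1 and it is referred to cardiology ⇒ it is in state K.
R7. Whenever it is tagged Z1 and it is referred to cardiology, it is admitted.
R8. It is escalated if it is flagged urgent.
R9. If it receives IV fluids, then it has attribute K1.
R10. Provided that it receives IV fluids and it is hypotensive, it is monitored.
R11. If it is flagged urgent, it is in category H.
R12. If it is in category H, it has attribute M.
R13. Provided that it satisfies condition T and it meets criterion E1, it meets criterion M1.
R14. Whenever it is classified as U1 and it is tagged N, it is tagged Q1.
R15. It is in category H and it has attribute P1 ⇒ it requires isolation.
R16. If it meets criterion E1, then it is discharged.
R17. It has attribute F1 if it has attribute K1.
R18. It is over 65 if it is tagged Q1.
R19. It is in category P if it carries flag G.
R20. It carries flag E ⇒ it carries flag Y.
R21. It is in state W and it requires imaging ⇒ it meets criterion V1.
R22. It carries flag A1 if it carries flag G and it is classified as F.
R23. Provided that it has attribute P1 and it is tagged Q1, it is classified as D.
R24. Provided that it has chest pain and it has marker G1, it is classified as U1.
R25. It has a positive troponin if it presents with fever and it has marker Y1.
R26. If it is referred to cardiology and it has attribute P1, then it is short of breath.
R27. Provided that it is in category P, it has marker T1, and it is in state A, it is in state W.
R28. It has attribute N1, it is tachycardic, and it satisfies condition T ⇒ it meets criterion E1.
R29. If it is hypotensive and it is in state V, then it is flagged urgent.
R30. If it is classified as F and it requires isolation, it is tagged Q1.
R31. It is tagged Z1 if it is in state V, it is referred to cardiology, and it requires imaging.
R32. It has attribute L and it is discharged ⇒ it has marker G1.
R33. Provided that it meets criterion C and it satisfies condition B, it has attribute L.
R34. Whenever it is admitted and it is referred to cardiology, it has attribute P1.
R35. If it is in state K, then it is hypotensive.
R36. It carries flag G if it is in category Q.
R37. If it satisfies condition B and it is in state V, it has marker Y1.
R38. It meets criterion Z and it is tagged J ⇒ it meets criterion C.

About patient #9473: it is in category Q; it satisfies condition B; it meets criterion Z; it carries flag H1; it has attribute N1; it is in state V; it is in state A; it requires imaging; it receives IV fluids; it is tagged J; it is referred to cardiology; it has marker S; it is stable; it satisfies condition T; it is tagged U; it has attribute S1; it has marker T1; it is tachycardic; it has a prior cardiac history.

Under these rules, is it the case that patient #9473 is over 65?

By R1 (it has a prior cardiac history, it has marker S): it presents with fever.
By R6 (it has attribute S1, it is referred to cardiology): it is in state K.
By R9 (it receives IV fluids): it has attribute K1.
By R17 (it has attribute K1): it has attribute F1.
By R28 (it has attribute N1, it is tachycardic, it satisfies condition T): it meets criterion E1.
By R31 (it is in state V, it is referred to cardiology, it requires imaging): it is tagged Z1.
By R35 (it is in state K): it is hypotensive.
By R36 (it is in category Q): it carries flag G.
By R37 (it satisfies condition B, it is in state V): it has marker Y1.
By R38 (it meets criterion Z, it is tagged J): it meets criterion C.
By R7 (it is tagged Z1, it is referred to cardiology): it is admitted.
By R16 (it meets criterion E1): it is discharged.
By R19 (it carries flag G): it is in category P.
By R25 (it presents with fever, it has marker Y1): it has a positive troponin.
By R27 (it is in category P, it has marker T1, it is in state A): it is in state W.
By R29 (it is hypotensive, it is in state V): it is flagged urgent.
By R33 (it meets criterion C, it satisfies condition B): it has attribute L.
By R34 (it is admitted, it is referred to cardiology): it has attribute P1.
By R4 (it has a positive troponin, it has attribute F1): it satisfies condition L1.
By R11 (it is flagged urgent): it is in category H.
By R15 (it is in category H, it has attribute P1): it requires isolation.
By R21 (it is in state W, it requires imaging): it meets criterion V1.
By R32 (it has attribute L, it is discharged): it has marker G1.
By R2 (it meets criterion V1, it is in state V): it has chest pain.
By R24 (it has chest pain, it has marker G1): it is classified as U1.
By R3 (it is classified as U1, it satisfies condition L1): it is classified as F.
By R30 (it is classified as F, it requires isolation): it is tagged Q1.
By R18 (it is tagged Q1): it is over 65.

Yes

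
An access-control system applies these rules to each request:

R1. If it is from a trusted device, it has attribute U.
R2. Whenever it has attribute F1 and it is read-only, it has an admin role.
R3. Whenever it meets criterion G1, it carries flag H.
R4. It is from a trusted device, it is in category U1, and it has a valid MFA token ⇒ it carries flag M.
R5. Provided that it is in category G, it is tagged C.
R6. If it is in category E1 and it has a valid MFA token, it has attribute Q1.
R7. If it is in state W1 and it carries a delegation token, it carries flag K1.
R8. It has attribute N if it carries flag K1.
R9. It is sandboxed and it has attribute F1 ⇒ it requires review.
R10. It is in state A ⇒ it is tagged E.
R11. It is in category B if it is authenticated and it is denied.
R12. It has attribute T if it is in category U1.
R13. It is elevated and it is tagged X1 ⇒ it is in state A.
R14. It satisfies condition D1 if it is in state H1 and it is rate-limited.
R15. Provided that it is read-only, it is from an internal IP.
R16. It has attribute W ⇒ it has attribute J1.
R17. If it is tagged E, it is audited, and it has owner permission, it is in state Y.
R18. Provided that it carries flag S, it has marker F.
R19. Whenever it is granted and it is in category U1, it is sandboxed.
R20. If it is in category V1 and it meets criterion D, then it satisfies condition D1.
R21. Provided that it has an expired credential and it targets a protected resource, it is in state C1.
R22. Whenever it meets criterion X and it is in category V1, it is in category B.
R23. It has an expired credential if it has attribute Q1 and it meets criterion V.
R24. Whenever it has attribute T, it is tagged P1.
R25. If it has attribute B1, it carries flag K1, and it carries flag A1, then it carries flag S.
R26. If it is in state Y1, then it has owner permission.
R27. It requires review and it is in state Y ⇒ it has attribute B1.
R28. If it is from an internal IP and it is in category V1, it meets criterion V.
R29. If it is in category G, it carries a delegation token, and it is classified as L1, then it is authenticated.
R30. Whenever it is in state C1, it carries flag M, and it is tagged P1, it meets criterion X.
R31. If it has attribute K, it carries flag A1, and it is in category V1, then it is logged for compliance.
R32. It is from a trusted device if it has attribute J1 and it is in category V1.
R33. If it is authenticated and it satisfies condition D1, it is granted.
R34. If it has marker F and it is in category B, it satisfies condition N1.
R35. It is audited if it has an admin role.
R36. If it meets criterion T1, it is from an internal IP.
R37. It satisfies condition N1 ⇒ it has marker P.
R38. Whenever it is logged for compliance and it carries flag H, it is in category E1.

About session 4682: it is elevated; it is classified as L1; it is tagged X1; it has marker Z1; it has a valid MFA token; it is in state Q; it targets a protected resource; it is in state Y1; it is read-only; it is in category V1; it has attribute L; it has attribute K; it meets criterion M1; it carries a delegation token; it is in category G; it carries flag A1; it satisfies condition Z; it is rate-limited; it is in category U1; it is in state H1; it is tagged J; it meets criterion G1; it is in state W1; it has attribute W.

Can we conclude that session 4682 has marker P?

No

Forward chaining from the given facts derives: carries flag H, is tagged C, carries flag K1, has attribute N, has attribute T, is in state A, satisfies condition D1, is from an internal IP, has attribute J1, is tagged P1, has owner permission, meets criterion V, is authenticated, is logged for compliance, is from a trusted device, is granted, is in category E1, has attribute U, carries flag M, has attribute Q1, is tagged E, is sandboxed, has an expired credential, is in state C1, meets criterion X, is in category B.
The only rule concluding "it has marker P" is R37, which needs "it satisfies condition N1"; that is never established.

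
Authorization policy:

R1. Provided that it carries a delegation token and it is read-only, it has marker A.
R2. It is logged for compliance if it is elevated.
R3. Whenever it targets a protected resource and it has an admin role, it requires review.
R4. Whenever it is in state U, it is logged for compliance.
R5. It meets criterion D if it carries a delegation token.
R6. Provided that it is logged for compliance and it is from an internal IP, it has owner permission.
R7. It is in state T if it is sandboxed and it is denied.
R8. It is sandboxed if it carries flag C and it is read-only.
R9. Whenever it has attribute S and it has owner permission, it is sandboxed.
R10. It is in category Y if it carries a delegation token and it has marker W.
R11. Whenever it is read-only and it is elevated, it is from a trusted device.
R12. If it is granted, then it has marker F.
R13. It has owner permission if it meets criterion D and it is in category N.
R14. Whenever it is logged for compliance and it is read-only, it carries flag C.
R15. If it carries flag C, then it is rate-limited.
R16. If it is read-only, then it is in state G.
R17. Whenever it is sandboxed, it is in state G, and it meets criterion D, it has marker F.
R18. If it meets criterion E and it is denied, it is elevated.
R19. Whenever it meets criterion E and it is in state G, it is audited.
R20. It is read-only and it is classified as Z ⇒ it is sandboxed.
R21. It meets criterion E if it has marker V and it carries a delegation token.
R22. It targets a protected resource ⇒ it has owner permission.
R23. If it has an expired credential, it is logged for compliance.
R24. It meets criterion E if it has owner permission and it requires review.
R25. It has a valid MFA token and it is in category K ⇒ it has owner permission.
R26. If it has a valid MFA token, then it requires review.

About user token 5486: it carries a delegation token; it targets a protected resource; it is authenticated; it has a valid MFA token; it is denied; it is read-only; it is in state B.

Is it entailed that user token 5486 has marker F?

By R5 (it carries a delegation token): it meets criterion D.
By R16 (it is read-only): it is in state G.
By R22 (it targets a protected resource): it has owner permission.
By R26 (it has a valid MFA token): it requires review.
By R24 (it has owner permission, it requires review): it meets criterion E.
By R18 (it meets criterion E, it is denied): it is elevated.
By R2 (it is elevated): it is logged for compliance.
By R14 (it is logged for compliance, it is read-only): it carries flag C.
By R8 (it carries flag C, it is read-only): it is sandboxed.
By R17 (it is sandboxed, it is in state G, it meets criterion D): it has marker F.

Yes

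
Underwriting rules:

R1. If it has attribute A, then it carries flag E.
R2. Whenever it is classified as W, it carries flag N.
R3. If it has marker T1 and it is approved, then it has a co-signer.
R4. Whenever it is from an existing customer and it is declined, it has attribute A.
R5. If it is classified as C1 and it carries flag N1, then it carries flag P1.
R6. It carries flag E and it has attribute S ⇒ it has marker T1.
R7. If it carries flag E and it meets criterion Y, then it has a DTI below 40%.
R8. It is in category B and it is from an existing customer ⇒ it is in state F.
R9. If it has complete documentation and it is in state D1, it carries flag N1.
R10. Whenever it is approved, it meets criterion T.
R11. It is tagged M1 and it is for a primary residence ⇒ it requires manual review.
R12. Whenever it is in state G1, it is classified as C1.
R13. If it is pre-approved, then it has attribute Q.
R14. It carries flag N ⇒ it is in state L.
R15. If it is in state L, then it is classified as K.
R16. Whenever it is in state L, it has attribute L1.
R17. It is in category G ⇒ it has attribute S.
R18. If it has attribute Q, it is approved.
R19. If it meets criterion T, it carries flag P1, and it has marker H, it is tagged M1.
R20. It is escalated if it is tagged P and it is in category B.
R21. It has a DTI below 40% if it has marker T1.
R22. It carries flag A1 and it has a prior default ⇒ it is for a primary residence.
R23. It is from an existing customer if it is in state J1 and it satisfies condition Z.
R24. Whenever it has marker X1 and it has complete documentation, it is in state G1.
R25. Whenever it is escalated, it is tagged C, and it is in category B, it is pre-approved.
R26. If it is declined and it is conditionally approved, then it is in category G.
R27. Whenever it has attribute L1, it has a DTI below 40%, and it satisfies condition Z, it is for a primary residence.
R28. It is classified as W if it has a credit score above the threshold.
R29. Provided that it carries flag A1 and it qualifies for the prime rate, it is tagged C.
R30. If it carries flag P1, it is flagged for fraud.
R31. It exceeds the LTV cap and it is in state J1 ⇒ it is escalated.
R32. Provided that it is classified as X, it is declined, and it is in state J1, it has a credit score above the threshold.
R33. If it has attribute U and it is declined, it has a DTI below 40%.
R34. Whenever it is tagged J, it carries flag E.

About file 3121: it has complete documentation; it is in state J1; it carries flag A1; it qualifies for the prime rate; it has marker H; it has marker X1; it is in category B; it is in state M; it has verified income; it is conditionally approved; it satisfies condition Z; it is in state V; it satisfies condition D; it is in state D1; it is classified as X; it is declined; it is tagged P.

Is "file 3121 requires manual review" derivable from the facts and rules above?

By R9 (it has complete documentation, it is in state D1): it carries flag N1.
By R20 (it is tagged P, it is in category B): it is escalated.
By R23 (it is in state J1, it satisfies condition Z): it is from an existing customer.
By R24 (it has marker X1, it has complete documentation): it is in state G1.
By R26 (it is declined, it is conditionally approved): it is in category G.
By R29 (it carries flag A1, it qualifies for the prime rate): it is tagged C.
By R32 (it is classified as X, it is declined, it is in state J1): it has a credit score above the threshold.
By R4 (it is from an existing customer, it is declined): it has attribute A.
By R12 (it is in state G1): it is classified as C1.
By R17 (it is in category G): it has attribute S.
By R25 (it is escalated, it is tagged C, it is in category B): it is pre-approved.
By R28 (it has a credit score above the threshold): it is classified as W.
By R1 (it has attribute A): it carries flag E.
By R2 (it is classified as W): it carries flag N.
By R5 (it is classified as C1, it carries flag N1): it carries flag P1.
By R6 (it carries flag E, it has attribute S): it has marker T1.
By R13 (it is pre-approved): it has attribute Q.
By R14 (it carries flag N): it is in state L.
By R16 (it is in state L): it has attribute L1.
By R18 (it has attribute Q): it is approved.
By R21 (it has marker T1): it has a DTI below 40%.
By R27 (it has attribute L1, it has a DTI below 40%, it satisfies condition Z): it is for a primary residence.
By R10 (it is approved): it meets criterion T.
By R19 (it meets criterion T, it carries flag P1, it has marker H): it is tagged M1.
By R11 (it is tagged M1, it is for a primary residence): it requires manual review.

Yes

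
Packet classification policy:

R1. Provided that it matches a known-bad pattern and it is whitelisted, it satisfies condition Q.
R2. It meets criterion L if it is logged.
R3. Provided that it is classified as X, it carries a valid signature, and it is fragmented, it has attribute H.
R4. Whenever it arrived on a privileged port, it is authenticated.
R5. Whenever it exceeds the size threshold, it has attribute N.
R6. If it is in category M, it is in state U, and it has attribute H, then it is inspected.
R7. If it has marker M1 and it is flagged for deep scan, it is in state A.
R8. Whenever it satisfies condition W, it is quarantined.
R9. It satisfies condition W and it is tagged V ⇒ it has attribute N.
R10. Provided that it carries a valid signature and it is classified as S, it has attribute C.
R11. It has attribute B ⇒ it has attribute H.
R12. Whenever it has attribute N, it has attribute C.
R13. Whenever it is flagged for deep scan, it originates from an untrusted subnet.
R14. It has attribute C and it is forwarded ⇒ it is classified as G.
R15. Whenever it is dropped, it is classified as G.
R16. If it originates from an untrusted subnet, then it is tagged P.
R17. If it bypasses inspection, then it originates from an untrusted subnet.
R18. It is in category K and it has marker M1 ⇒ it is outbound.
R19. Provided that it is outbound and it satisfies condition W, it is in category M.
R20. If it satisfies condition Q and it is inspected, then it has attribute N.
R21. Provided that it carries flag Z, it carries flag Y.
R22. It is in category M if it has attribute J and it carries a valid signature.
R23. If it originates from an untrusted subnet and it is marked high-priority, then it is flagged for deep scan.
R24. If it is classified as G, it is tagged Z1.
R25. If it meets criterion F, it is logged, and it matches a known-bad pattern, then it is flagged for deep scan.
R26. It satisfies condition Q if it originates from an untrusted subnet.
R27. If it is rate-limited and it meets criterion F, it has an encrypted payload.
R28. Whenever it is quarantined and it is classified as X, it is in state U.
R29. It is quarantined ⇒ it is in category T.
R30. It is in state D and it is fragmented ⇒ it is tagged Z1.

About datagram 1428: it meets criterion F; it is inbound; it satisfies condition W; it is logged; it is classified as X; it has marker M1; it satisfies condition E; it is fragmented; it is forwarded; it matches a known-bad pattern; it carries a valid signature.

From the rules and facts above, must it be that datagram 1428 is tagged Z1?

No

Forward chaining from the given facts derives: meets criterion L, has attribute H, is quarantined, is flagged for deep scan, is in state U, is in category T, is in state A, originates from an untrusted subnet, is tagged P, satisfies condition Q.
Rules concluding "it is tagged Z1": R24 needs "it is classified as G"; R30 needs "it is in state D" — none of these are established.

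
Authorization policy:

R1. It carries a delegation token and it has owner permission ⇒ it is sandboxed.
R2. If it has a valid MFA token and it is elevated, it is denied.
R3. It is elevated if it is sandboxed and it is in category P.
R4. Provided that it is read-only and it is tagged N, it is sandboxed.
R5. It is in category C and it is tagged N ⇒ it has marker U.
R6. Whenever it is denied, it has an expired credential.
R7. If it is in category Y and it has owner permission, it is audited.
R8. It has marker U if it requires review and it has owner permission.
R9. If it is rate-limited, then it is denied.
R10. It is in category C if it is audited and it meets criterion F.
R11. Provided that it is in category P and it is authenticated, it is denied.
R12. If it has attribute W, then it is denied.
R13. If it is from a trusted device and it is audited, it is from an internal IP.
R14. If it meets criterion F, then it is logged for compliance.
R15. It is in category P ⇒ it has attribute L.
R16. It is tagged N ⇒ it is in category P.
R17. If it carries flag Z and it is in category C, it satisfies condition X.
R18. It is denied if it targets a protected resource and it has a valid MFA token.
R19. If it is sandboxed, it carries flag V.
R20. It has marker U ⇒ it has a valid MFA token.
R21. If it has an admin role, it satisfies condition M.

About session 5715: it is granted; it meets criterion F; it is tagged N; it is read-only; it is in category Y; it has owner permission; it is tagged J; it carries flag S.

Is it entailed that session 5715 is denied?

Yes

By R4 (it is read-only, it is tagged N): it is sandboxed.
By R7 (it is in category Y, it has owner permission): it is audited.
By R10 (it is audited, it meets criterion F): it is in category C.
By R16 (it is tagged N): it is in category P.
By R3 (it is sandboxed, it is in category P): it is elevated.
By R5 (it is in category C, it is tagged N): it has marker U.
By R20 (it has marker U): it has a valid MFA token.
By R2 (it has a valid MFA token, it is elevated): it is denied.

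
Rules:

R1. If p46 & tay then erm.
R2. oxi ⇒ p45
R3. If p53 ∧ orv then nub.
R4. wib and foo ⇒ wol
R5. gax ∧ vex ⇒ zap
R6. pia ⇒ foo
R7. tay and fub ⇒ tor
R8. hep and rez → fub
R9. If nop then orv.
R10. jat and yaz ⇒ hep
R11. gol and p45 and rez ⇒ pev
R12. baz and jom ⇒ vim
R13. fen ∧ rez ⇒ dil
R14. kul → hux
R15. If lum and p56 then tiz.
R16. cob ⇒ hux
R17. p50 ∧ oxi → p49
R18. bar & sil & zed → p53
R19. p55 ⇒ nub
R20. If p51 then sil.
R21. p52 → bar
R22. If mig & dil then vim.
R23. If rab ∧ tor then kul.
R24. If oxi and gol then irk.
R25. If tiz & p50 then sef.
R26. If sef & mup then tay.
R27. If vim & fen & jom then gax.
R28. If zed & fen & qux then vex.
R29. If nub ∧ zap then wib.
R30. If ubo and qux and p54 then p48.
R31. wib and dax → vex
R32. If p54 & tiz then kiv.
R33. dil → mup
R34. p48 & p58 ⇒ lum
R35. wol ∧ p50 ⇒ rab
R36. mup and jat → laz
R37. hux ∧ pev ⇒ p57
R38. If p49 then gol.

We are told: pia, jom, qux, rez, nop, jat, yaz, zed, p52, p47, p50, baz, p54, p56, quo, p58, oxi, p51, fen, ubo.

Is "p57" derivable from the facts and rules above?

Yes

p45  (by R2: oxi)
foo  (by R6: pia)
orv  (by R9: nop)
hep  (by R10: jat, yaz)
vim  (by R12: baz, jom)
dil  (by R13: fen, rez)
p49  (by R17: p50, oxi)
sil  (by R20: p51)
bar  (by R21: p52)
gax  (by R27: vim, fen, jom)
vex  (by R28: zed, fen, qux)
p48  (by R30: ubo, qux, p54)
mup  (by R33: dil)
lum  (by R34: p48, p58)
gol  (by R38: p49)
zap  (by R5: gax, vex)
fub  (by R8: hep, rez)
pev  (by R11: gol, p45, rez)
tiz  (by R15: lum, p56)
p53  (by R18: bar, sil, zed)
sef  (by R25: tiz, p50)
tay  (by R26: sef, mup)
nub  (by R3: p53, orv)
tor  (by R7: tay, fub)
wib  (by R29: nub, zap)
wol  (by R4: wib, foo)
rab  (by R35: wol, p50)
kul  (by R23: rab, tor)
hux  (by R14: kul)
p57  (by R37: hux, pev)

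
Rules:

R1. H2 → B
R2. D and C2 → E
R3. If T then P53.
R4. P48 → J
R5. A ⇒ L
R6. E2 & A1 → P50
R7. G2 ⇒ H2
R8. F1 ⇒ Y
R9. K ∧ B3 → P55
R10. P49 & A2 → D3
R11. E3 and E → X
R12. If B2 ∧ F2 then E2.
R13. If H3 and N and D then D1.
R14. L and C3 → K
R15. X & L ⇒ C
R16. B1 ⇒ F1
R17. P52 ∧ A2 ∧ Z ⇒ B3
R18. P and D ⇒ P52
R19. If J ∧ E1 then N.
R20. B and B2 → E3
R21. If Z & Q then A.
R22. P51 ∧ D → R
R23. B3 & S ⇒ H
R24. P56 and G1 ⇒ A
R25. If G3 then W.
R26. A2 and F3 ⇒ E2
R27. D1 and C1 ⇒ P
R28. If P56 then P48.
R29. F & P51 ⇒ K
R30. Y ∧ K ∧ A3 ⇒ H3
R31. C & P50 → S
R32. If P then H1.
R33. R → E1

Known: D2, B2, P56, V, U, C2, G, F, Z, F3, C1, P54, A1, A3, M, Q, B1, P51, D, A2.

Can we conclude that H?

No

Forward chaining from the given facts derives: E, F1, A, R, E2, P48, K, E1, J, L, P50, Y, N, H3, D1, P, H1, P52, B3, P55.
The only rule concluding H is R23, which needs S; that is never established.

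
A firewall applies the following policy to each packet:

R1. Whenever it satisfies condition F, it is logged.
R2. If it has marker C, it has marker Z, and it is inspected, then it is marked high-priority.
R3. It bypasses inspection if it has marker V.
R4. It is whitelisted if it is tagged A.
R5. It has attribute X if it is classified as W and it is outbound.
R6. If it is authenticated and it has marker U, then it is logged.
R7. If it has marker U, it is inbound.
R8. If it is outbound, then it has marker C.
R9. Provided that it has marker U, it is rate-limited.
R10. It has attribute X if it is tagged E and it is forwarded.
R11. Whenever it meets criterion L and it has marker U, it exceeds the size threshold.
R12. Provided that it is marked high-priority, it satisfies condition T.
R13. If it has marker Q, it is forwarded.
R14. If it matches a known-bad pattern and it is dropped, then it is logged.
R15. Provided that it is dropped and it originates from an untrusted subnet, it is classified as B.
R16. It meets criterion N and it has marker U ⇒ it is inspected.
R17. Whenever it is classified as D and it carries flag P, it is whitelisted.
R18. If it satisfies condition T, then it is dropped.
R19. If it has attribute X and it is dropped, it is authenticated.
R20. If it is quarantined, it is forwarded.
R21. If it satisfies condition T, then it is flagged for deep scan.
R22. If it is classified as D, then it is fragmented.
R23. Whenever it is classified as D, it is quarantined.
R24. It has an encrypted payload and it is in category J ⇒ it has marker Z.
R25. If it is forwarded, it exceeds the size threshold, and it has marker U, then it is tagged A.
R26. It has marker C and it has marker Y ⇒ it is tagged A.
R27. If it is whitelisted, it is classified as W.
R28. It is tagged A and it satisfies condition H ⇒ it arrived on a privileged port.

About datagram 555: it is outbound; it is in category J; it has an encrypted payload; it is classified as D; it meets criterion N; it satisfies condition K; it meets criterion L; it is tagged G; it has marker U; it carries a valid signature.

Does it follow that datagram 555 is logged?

Yes

By R8 (it is outbound): it has marker C.
By R11 (it meets criterion L, it has marker U): it exceeds the size threshold.
By R16 (it meets criterion N, it has marker U): it is inspected.
By R23 (it is classified as D): it is quarantined.
By R24 (it has an encrypted payload, it is in category J): it has marker Z.
By R2 (it has marker C, it has marker Z, it is inspected): it is marked high-priority.
By R12 (it is marked high-priority): it satisfies condition T.
By R18 (it satisfies condition T): it is dropped.
By R20 (it is quarantined): it is forwarded.
By R25 (it is forwarded, it exceeds the size threshold, it has marker U): it is tagged A.
By R4 (it is tagged A): it is whitelisted.
By R27 (it is whitelisted): it is classified as W.
By R5 (it is classified as W, it is outbound): it has attribute X.
By R19 (it has attribute X, it is dropped): it is authenticated.
By R6 (it is authenticated, it has marker U): it is logged.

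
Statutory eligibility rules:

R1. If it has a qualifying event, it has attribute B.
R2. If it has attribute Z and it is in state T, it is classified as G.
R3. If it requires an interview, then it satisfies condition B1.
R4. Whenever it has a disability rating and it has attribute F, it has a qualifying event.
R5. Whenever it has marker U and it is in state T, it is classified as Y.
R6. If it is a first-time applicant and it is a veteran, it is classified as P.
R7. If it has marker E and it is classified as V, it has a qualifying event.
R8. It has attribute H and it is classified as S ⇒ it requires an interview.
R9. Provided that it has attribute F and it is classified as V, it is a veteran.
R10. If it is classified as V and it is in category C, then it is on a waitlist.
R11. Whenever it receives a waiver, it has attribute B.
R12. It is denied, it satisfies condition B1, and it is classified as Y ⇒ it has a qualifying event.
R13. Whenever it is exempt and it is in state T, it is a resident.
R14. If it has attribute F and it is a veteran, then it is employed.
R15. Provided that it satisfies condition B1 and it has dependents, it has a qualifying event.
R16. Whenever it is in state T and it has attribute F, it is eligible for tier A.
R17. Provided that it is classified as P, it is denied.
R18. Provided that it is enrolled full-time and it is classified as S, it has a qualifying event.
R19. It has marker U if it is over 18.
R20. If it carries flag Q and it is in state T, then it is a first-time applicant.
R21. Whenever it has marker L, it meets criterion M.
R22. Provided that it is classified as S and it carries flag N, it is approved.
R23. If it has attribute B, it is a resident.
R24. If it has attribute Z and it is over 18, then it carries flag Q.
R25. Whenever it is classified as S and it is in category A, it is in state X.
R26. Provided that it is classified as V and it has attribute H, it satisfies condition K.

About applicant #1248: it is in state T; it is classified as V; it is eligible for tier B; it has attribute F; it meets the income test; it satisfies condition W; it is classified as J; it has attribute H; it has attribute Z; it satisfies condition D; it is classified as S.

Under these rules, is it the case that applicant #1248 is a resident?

Forward chaining from the given facts derives: is classified as G, requires an interview, is a veteran, is employed, is eligible for tier A, satisfies condition K, satisfies condition B1.
Rules concluding "it is a resident": R13 needs "it is exempt"; R23 needs "it has attribute B" — none of these are established.

No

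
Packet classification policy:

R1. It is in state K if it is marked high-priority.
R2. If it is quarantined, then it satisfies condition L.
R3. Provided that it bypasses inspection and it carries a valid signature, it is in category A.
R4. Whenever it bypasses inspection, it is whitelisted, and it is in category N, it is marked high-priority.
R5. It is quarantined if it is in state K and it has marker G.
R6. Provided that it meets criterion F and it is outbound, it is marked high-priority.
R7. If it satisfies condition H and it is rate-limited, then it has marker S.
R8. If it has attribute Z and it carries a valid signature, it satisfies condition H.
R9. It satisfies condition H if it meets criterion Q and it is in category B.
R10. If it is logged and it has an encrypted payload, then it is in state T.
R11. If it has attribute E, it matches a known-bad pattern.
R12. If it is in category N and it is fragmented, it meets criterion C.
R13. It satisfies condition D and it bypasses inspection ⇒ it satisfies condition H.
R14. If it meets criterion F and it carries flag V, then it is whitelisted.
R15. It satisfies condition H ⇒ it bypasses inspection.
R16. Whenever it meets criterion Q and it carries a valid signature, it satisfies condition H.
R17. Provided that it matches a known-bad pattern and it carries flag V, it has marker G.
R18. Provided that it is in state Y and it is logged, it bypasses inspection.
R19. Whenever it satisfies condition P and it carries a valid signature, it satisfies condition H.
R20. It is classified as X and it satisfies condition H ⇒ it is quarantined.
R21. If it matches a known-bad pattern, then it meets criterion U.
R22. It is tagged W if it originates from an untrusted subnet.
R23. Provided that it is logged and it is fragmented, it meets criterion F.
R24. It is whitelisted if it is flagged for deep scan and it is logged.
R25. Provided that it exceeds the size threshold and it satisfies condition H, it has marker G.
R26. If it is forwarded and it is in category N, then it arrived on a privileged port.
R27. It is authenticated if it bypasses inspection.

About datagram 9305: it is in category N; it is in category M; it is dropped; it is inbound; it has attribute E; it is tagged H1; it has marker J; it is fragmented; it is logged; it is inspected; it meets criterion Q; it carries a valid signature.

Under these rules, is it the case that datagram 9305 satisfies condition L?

Forward chaining from the given facts derives: matches a known-bad pattern, meets criterion C, satisfies condition H, meets criterion U, meets criterion F, bypasses inspection, is authenticated, is in category A.
The only rule concluding "it satisfies condition L" is R2, which needs "it is quarantined"; that is never established.

No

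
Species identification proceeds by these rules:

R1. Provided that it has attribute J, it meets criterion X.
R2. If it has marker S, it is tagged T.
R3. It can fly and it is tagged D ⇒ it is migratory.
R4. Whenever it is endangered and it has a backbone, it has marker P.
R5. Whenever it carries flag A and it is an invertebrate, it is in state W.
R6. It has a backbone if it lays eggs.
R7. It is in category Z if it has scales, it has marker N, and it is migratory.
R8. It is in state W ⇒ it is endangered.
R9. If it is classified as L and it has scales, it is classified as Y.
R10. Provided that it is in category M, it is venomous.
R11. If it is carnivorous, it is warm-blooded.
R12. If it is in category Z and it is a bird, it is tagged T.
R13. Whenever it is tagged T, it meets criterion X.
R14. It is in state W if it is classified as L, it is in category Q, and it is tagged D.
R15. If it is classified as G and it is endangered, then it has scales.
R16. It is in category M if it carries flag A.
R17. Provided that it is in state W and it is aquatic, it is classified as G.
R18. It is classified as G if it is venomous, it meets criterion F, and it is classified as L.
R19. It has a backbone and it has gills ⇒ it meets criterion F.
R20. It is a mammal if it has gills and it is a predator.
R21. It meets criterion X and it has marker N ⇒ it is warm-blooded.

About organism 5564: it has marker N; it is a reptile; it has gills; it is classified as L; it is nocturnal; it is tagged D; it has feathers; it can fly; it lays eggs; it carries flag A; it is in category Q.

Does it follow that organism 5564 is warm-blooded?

Forward chaining from the given facts derives: is migratory, has a backbone, is in state W, is in category M, meets criterion F, is endangered, is venomous, is classified as G, has marker P, has scales, is in category Z, is classified as Y.
Rules concluding "it is warm-blooded": R11 needs "it is carnivorous"; R21 needs "it meets criterion X" — none of these are established.

No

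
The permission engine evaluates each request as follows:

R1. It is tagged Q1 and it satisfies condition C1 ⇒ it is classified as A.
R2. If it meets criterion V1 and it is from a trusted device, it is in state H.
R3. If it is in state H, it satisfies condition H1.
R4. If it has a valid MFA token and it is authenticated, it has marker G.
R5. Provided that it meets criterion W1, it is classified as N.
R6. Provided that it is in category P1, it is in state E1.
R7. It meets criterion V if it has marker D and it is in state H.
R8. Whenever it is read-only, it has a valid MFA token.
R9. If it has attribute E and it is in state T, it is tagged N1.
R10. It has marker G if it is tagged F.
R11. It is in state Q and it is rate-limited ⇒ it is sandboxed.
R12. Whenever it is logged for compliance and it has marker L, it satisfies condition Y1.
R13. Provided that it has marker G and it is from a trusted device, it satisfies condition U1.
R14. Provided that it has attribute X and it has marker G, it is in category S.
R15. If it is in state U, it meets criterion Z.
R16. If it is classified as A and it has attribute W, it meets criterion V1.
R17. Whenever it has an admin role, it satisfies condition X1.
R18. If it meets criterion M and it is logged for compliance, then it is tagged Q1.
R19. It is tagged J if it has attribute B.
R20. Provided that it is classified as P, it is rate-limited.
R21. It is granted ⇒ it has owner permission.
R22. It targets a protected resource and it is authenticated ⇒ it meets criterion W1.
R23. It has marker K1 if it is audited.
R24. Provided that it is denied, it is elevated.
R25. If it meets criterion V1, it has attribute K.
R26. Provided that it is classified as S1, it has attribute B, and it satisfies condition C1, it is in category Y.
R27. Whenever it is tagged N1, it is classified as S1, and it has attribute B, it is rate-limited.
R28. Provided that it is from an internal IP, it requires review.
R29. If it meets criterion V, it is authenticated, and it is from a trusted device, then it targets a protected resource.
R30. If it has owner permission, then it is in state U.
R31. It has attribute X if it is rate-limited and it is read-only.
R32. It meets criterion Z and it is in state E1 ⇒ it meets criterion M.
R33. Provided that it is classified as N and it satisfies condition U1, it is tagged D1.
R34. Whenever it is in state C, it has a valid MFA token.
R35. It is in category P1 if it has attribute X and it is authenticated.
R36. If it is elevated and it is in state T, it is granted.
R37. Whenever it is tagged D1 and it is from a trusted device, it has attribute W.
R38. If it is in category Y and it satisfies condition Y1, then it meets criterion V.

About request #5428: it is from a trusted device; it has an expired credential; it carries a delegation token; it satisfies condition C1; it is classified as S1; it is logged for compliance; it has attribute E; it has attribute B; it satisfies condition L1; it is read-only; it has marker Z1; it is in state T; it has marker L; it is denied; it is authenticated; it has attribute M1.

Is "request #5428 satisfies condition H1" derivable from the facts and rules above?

By R8 (it is read-only): it has a valid MFA token.
By R9 (it has attribute E, it is in state T): it is tagged N1.
By R12 (it is logged for compliance, it has marker L): it satisfies condition Y1.
By R24 (it is denied): it is elevated.
By R26 (it is classified as S1, it has attribute B, it satisfies condition C1): it is in category Y.
By R27 (it is tagged N1, it is classified as S1, it has attribute B): it is rate-limited.
By R31 (it is rate-limited, it is read-only): it has attribute X.
By R35 (it has attribute X, it is authenticated): it is in category P1.
By R36 (it is elevated, it is in state T): it is granted.
By R38 (it is in category Y, it satisfies condition Y1): it meets criterion V.
By R4 (it has a valid MFA token, it is authenticated): it has marker G.
By R6 (it is in category P1): it is in state E1.
By R13 (it has marker G, it is from a trusted device): it satisfies condition U1.
By R21 (it is granted): it has owner permission.
By R29 (it meets criterion V, it is authenticated, it is from a trusted device): it targets a protected resource.
By R30 (it has owner permission): it is in state U.
By R15 (it is in state U): it meets criterion Z.
By R22 (it targets a protected resource, it is authenticated): it meets criterion W1.
By R32 (it meets criterion Z, it is in state E1): it meets criterion M.
By R5 (it meets criterion W1): it is classified as N.
By R18 (it meets criterion M, it is logged for compliance): it is tagged Q1.
By R33 (it is classified as N, it satisfies condition U1): it is tagged D1.
By R37 (it is tagged D1, it is from a trusted device): it has attribute W.
By R1 (it is tagged Q1, it satisfies condition C1): it is classified as A.
By R16 (it is classified as A, it has attribute W): it meets criterion V1.
By R2 (it meets criterion V1, it is from a trusted device): it is in state H.
By R3 (it is in state H): it satisfies condition H1.

Yes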